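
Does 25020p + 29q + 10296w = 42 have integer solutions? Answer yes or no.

yes

gcd(25020, 29):
  25020 = 862×29 + 22
  29 = 1×22 + 7
  22 = 3×7 + 1
  7 = 7×1
so gcd(25020, 29) = 1.
gcd(1, 10296) = 1.
1 divides 42, so integer solutions exist.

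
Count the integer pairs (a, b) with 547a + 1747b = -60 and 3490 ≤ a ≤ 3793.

0

gcd(1747, 547):
  1747 = 3*547 + 106
  547 = 5*106 + 17
  106 = 6*17 + 4
  17 = 4*4 + 1
  4 = 4*1
so gcd(1747, 547) = 1.
Back-substitute for Bézout coefficients:
  1 = 17 - 4*4
  ... = 547*(412) + 1747*(-129)
Scale by -60: particular solution (-24720, 7740); reduce a mod 1747: (1485, -465).
General solution: a = 1485 + 1747t, b = -465 - 547t for integer t.
3490 ≤ 1485 + 1747t ≤ 3793 gives t ∈ [2, 1], which is 0 values.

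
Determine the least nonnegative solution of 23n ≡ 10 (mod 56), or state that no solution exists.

gcd(56, 23) = 1  (56 = 2*23 + 10, 23 = 2*10 + 3, 10 = 3*3 + 1, 3 = 3*1).
1 divides 10, so solutions exist.
Back-substituting, 23*(-17) + 56*(7) = 1.
So 23*(-17) ≡ 1 (mod 56); multiply by 10: n ≡ -170 (mod 56).
Smallest nonnegative: n = -170 mod 56 = 54.

54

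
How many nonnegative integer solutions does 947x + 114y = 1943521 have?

gcd(947, 114):
  947 = 8*114 + 35
  114 = 3*35 + 9
  35 = 3*9 + 8
  9 = 1*8 + 1
  8 = 8*1
so gcd(947, 114) = 1.
Back-substitute for Bézout coefficients:
  1 = 9 - 1*8
  ... = 947*(-13) + 114*(108)
Scale by 1943521: one solution is (-25265773, 209900268). Reduce x mod 114: (47, 16658).
General: x = 47 + 114t, y = 16658 - 947t.
x ≥ 0 ⇒ t ≥ 0; y ≥ 0 ⇒ t ≤ 17. So t ∈ [0, 17]: 18 solutions.

18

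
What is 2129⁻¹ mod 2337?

191

gcd(2337, 2129) = 1  (2337 = 1×2129 + 208, 2129 = 10×208 + 49, 208 = 4×49 + 12, 49 = 4×12 + 1, 12 = 12×1).
Back-substituting, 2129×(191) + 2337×(-174) = 1.
So 2129×191 ≡ 1 (mod 2337), and 191 mod 2337 = 191.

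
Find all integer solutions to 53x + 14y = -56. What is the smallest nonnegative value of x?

gcd(53, 14) = 1  (53 = 3*14 + 11, 14 = 1*11 + 3, 11 = 3*3 + 2, 3 = 1*2 + 1, 2 = 2*1).
1 divides -56, so solutions exist.
Back-substituting, 53*(-5) + 14*(19) = 1.
Scale by -56/1 = -56: (x₀, y₀) = (280, -1064).
General solution: x = 280 + 14t, y = -1064 - 53t for integer t.
x ≥ 0: smallest is 280 mod 14 = 0 (at t = -20), with y = -4.

0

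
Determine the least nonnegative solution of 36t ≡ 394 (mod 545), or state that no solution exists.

344

gcd(545, 36) = 1.
1 divides 394, so solutions exist.
By Bézout, 36·(106) + 545·(-7) = 1.
So 36·(106) ≡ 1 (mod 545); multiply by 394: t ≡ 41764 (mod 545).
Smallest nonnegative: t = 41764 mod 545 = 344.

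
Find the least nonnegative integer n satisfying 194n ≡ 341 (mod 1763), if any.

338

gcd(1763, 194):
  1763 = 9*194 + 17
  194 = 11*17 + 7
  17 = 2*7 + 3
  7 = 2*3 + 1
  3 = 3*1
so gcd(1763, 194) = 1.
1 divides 341, so solutions exist.
Back-substitute for Bézout coefficients:
  1 = 7 - 2*3
  ... = 194*(518) + 1763*(-57)
So 194*(518) ≡ 1 (mod 1763); multiply by 341: n ≡ 176638 (mod 1763).
Smallest nonnegative: n = 176638 mod 1763 = 338.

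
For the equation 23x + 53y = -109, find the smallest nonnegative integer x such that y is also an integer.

gcd(53, 23) = 1.
1 divides -109, so solutions exist.
By Bézout, 23*(-23) + 53*(10) = 1.
Scale by -109/1 = -109: (x₀, y₀) = (2507, -1090).
General solution: x = 2507 + 53t, y = -1090 - 23t for integer t.
x ≥ 0: smallest is 2507 mod 53 = 16 (at t = -47), with y = -9.

16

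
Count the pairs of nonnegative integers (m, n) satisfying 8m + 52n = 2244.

22

gcd(52, 8) = 4.
By Bézout, 8·(-6) + 52·(1) = 4.
One solution: (1, 43).
General: m = 1 + 13t, n = 43 - 2t.
m ≥ 0 ⇒ t ≥ 0; n ≥ 0 ⇒ t ≤ 21. So t ∈ [0, 21]: 22 solutions.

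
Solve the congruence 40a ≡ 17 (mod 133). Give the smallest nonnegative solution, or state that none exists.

37

gcd(133, 40) = 1  (133 = 3·40 + 13, 40 = 3·13 + 1, 13 = 13·1).
1 divides 17, so solutions exist.
Back-substituting, 40·(10) + 133·(-3) = 1.
So 40·(10) ≡ 1 (mod 133); multiply by 17: a ≡ 170 (mod 133).
Smallest nonnegative: a = 170 mod 133 = 37.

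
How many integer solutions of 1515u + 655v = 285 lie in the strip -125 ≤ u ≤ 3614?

28

gcd(1515, 655):
  1515 = 2·655 + 205
  655 = 3·205 + 40
  205 = 5·40 + 5
  40 = 8·5
so gcd(1515, 655) = 5.
Back-substitute for Bézout coefficients:
  5 = 205 - 5·40
  ... = 1515·(16) + 655·(-37)
Scale by 57: particular solution (912, -2109); reduce u mod 131: (126, -291).
General solution: u = 126 + 131t, v = -291 - 303t for integer t.
-125 ≤ 126 + 131t ≤ 3614 gives t ∈ [-1, 26], which is 28 values.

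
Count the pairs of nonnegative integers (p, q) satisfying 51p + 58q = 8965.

3

gcd(58, 51) = 1.
By Bézout, 51*(-25) + 58*(22) = 1.
One solution: (45, 115).
General: p = 45 + 58t, q = 115 - 51t.
p ≥ 0 ⇒ t ≥ 0; q ≥ 0 ⇒ t ≤ 2. So t ∈ [0, 2]: 3 solutions.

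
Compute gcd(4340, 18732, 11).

1

gcd(18732, 4340) = 28  (18732 = 4×4340 + 1372, 4340 = 3×1372 + 224, 1372 = 6×224 + 28, 224 = 8×28).
gcd(28, 11) = 1.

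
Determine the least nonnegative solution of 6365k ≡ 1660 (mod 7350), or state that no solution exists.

gcd(7350, 6365) = 5.
5 divides 1660, so solutions exist.
By Bézout, 6365×(97) + 7350×(-84) = 5.
So 6365×(97) ≡ 5 (mod 7350); multiply by 332: k ≡ 32204 (mod 1470).
Smallest nonnegative: k = 32204 mod 1470 = 1334.

1334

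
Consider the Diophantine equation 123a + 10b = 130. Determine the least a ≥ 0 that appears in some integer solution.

0

gcd(123, 10) = 1.
1 divides 130, so solutions exist.
By Bézout, 123·(-3) + 10·(37) = 1.
Scale by 130/1 = 130: (a₀, b₀) = (-390, 4810).
General solution: a = -390 + 10t, b = 4810 - 123t for integer t.
a ≥ 0: smallest is -390 mod 10 = 0 (at t = 39), with b = 13.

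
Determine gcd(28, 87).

1

gcd(87, 28):
  87 = 3×28 + 3
  28 = 9×3 + 1
  3 = 3×1
so gcd(87, 28) = 1.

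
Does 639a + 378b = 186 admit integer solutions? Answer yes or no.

no

gcd(639, 378) = 9  (639 = 1*378 + 261, 378 = 1*261 + 117, 261 = 2*117 + 27, 117 = 4*27 + 9, 27 = 3*9).
9 does not divide 186 (remainder 6), so no integer solutions.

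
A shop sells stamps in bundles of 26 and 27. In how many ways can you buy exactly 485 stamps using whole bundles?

Need nonnegative integers with 26j + 27k = 485.
gcd(26, 27) = 1, and 26·(-1) + 27·(1) = 1.
So (j₀, k₀) = (-485, 485); general j = -485 + 27t, k = 485 - 26t.
j ≥ 0 ⇒ t ≥ 18; k ≥ 0 ⇒ t ≤ 18. That's 1 value of t.

1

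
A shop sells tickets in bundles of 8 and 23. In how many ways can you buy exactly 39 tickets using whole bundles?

1

Need nonnegative integers with 8j + 23k = 39.
gcd(8, 23) = 1, and 8·(3) + 23·(-1) = 1.
So (j₀, k₀) = (117, -39); general j = 117 + 23t, k = -39 - 8t.
j ≥ 0 ⇒ t ≥ -5; k ≥ 0 ⇒ t ≤ -5. That's 1 value of t.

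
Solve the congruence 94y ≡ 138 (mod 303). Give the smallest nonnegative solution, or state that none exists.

gcd(303, 94) = 1.
1 divides 138, so solutions exist.
By Bézout, 94·(-29) + 303·(9) = 1.
So 94·(-29) ≡ 1 (mod 303); multiply by 138: y ≡ -4002 (mod 303).
Smallest nonnegative: y = -4002 mod 303 = 240.

240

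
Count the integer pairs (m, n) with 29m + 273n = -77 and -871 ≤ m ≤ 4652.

20

gcd(273, 29):
  273 = 9×29 + 12
  29 = 2×12 + 5
  12 = 2×5 + 2
  5 = 2×2 + 1
  2 = 2×1
so gcd(273, 29) = 1.
Back-substitute for Bézout coefficients:
  1 = 5 - 2×2
  ... = 29×(113) + 273×(-12)
Scale by -77: particular solution (-8701, 924); reduce m mod 273: (35, -4).
General solution: m = 35 + 273t, n = -4 - 29t for integer t.
-871 ≤ 35 + 273t ≤ 4652 gives t ∈ [-3, 16], which is 20 values.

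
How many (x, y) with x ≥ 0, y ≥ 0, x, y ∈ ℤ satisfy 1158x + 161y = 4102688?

22

gcd(1158, 161) = 1  (1158 = 7·161 + 31, 161 = 5·31 + 6, 31 = 5·6 + 1, 6 = 6·1).
Back-substituting, 1158·(26) + 161·(-187) = 1.
Scale by 4102688: one solution is (106669888, -767202656). Reduce x mod 161: (143, 24454).
General: x = 143 + 161t, y = 24454 - 1158t.
x ≥ 0 ⇒ t ≥ 0; y ≥ 0 ⇒ t ≤ 21. So t ∈ [0, 21]: 22 solutions.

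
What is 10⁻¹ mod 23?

gcd(23, 10):
  23 = 2*10 + 3
  10 = 3*3 + 1
  3 = 3*1
so gcd(23, 10) = 1.
Back-substitute for Bézout coefficients:
  1 = 10 - 3*3
  ... = 10*(7) + 23*(-3)
So 10*7 ≡ 1 (mod 23), and 7 mod 23 = 7.

7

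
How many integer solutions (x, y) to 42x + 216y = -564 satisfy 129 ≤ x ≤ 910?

gcd(216, 42) = 6.
By Bézout, 42*(-5) + 216*(1) = 6.
Particular solution: (2, -3).
General solution: x = 2 + 36t, y = -3 - 7t for integer t.
129 ≤ 2 + 36t ≤ 910 gives t ∈ [4, 25], which is 22 values.

22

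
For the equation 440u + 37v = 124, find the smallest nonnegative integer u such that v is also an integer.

gcd(440, 37) = 1.
1 divides 124, so solutions exist.
By Bézout, 440*(9) + 37*(-107) = 1.
Scale by 124/1 = 124: (u₀, v₀) = (1116, -13268).
General solution: u = 1116 + 37t, v = -13268 - 440t for integer t.
u ≥ 0: smallest is 1116 mod 37 = 6 (at t = -30), with v = -68.

6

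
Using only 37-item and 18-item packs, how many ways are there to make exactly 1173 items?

2

Need nonnegative integers with 37j + 18k = 1173.
gcd(37, 18) = 1, and 37·(1) + 18·(-2) = 1.
So (j₀, k₀) = (1173, -2346); general j = 1173 + 18t, k = -2346 - 37t.
j ≥ 0 ⇒ t ≥ -65; k ≥ 0 ⇒ t ≤ -64. That's 2 values of t.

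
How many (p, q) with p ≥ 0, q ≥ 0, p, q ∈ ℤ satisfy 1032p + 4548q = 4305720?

gcd(4548, 1032) = 12  (4548 = 4*1032 + 420, 1032 = 2*420 + 192, 420 = 2*192 + 36, 192 = 5*36 + 12, 36 = 3*12).
Back-substituting, 1032*(119) + 4548*(-27) = 12.
Scale by 358810: one solution is (42698390, -9687870). Reduce p mod 379: (250, 890).
General: p = 250 + 379t, q = 890 - 86t.
p ≥ 0 ⇒ t ≥ 0; q ≥ 0 ⇒ t ≤ 10. So t ∈ [0, 10]: 11 solutions.

11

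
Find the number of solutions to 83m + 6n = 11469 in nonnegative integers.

23

gcd(83, 6) = 1  (83 = 13*6 + 5, 6 = 1*5 + 1, 5 = 5*1).
Back-substituting, 83*(-1) + 6*(14) = 1.
Scale by 11469: one solution is (-11469, 160566). Reduce m mod 6: (3, 1870).
General: m = 3 + 6t, n = 1870 - 83t.
m ≥ 0 ⇒ t ≥ 0; n ≥ 0 ⇒ t ≤ 22. So t ∈ [0, 22]: 23 solutions.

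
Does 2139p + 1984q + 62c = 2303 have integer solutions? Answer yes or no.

no

gcd(2139, 1984) = 31  (2139 = 1×1984 + 155, 1984 = 12×155 + 124, 155 = 1×124 + 31, 124 = 4×31).
gcd(31, 62) = 31.
31 does not divide 2303 (remainder 9), so no integer solutions.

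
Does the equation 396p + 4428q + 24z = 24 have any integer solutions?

yes

gcd(4428, 396) = 36  (4428 = 11*396 + 72, 396 = 5*72 + 36, 72 = 2*36).
gcd(36, 24) = 12.
12 divides 24, so integer solutions exist.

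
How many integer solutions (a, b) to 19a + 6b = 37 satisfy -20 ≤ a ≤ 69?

15

gcd(19, 6) = 1.
By Bézout, 19×(1) + 6×(-3) = 1.
Particular solution: (1, 3).
General solution: a = 1 + 6t, b = 3 - 19t for integer t.
-20 ≤ 1 + 6t ≤ 69 gives t ∈ [-3, 11], which is 15 values.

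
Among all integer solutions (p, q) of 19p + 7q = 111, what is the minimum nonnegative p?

4

gcd(19, 7):
  19 = 2*7 + 5
  7 = 1*5 + 2
  5 = 2*2 + 1
  2 = 2*1
so gcd(19, 7) = 1.
1 divides 111, so solutions exist.
Back-substitute for Bézout coefficients:
  1 = 5 - 2*2
  ... = 19*(3) + 7*(-8)
Scale by 111/1 = 111: (p₀, q₀) = (333, -888).
General solution: p = 333 + 7t, q = -888 - 19t for integer t.
p ≥ 0: smallest is 333 mod 7 = 4 (at t = -47), with q = 5.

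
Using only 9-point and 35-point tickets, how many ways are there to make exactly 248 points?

Need nonnegative integers with 9j + 35k = 248.
gcd(9, 35) = 1, and 9·(4) + 35·(-1) = 1.
So (j₀, k₀) = (992, -248); general j = 992 + 35t, k = -248 - 9t.
j ≥ 0 ⇒ t ≥ -28; k ≥ 0 ⇒ t ≤ -28. That's 1 value of t.

1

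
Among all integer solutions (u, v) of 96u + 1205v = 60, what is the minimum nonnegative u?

gcd(1205, 96) = 1.
1 divides 60, so solutions exist.
By Bézout, 96·(-364) + 1205·(29) = 1.
Scale by 60/1 = 60: (u₀, v₀) = (-21840, 1740).
General solution: u = -21840 + 1205t, v = 1740 - 96t for integer t.
u ≥ 0: smallest is -21840 mod 1205 = 1055 (at t = 19), with v = -84.

1055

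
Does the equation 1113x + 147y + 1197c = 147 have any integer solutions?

gcd(1113, 147) = 21  (1113 = 7×147 + 84, 147 = 1×84 + 63, 84 = 1×63 + 21, 63 = 3×21).
gcd(21, 1197) = 21.
21 divides 147, so integer solutions exist.

yes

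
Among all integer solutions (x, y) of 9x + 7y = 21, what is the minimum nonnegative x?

gcd(9, 7):
  9 = 1·7 + 2
  7 = 3·2 + 1
  2 = 2·1
so gcd(9, 7) = 1.
1 divides 21, so solutions exist.
Back-substitute for Bézout coefficients:
  1 = 7 - 3·2
  ... = 9·(-3) + 7·(4)
Scale by 21/1 = 21: (x₀, y₀) = (-63, 84).
General solution: x = -63 + 7t, y = 84 - 9t for integer t.
x ≥ 0: smallest is -63 mod 7 = 0 (at t = 9), with y = 3.

0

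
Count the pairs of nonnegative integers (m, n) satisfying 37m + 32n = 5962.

gcd(37, 32) = 1.
By Bézout, 37·(13) + 32·(-15) = 1.
One solution: (2, 184).
General: m = 2 + 32t, n = 184 - 37t.
m ≥ 0 ⇒ t ≥ 0; n ≥ 0 ⇒ t ≤ 4. So t ∈ [0, 4]: 5 solutions.

5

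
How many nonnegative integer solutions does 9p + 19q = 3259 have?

gcd(19, 9):
  19 = 2*9 + 1
  9 = 9*1
so gcd(19, 9) = 1.
Back-substitute for Bézout coefficients:
  1 = 19 - 2*9
  ... = 9*(-2) + 19*(1)
Scale by 3259: one solution is (-6518, 3259). Reduce p mod 19: (18, 163).
General: p = 18 + 19t, q = 163 - 9t.
p ≥ 0 ⇒ t ≥ 0; q ≥ 0 ⇒ t ≤ 18. So t ∈ [0, 18]: 19 solutions.

19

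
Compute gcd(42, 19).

1

gcd(42, 19) = 1  (42 = 2×19 + 4, 19 = 4×4 + 3, 4 = 1×3 + 1, 3 = 3×1).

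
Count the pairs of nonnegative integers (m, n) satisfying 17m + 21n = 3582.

gcd(21, 17):
  21 = 1·17 + 4
  17 = 4·4 + 1
  4 = 4·1
so gcd(21, 17) = 1.
Back-substitute for Bézout coefficients:
  1 = 17 - 4·4
  ... = 17·(5) + 21·(-4)
Scale by 3582: one solution is (17910, -14328). Reduce m mod 21: (18, 156).
General: m = 18 + 21t, n = 156 - 17t.
m ≥ 0 ⇒ t ≥ 0; n ≥ 0 ⇒ t ≤ 9. So t ∈ [0, 9]: 10 solutions.

10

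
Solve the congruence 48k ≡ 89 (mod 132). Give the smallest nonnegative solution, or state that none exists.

no solution

gcd(132, 48):
  132 = 2*48 + 36
  48 = 1*36 + 12
  36 = 3*12
so gcd(132, 48) = 12.
12 does not divide 89, so the congruence has no solution.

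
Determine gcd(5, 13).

gcd(13, 5):
  13 = 2*5 + 3
  5 = 1*3 + 2
  3 = 1*2 + 1
  2 = 2*1
so gcd(13, 5) = 1.

1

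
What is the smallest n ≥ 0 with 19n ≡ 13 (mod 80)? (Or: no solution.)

47

gcd(80, 19) = 1.
1 divides 13, so solutions exist.
By Bézout, 19×(-21) + 80×(5) = 1.
So 19×(-21) ≡ 1 (mod 80); multiply by 13: n ≡ -273 (mod 80).
Smallest nonnegative: n = -273 mod 80 = 47.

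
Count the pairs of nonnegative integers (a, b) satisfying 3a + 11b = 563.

17

gcd(11, 3):
  11 = 3*3 + 2
  3 = 1*2 + 1
  2 = 2*1
so gcd(11, 3) = 1.
Back-substitute for Bézout coefficients:
  1 = 3 - 1*2
  ... = 3*(4) + 11*(-1)
Scale by 563: one solution is (2252, -563). Reduce a mod 11: (8, 49).
General: a = 8 + 11t, b = 49 - 3t.
a ≥ 0 ⇒ t ≥ 0; b ≥ 0 ⇒ t ≤ 16. So t ∈ [0, 16]: 17 solutions.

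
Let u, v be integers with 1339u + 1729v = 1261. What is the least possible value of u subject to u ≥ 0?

81

gcd(1729, 1339) = 13  (1729 = 1*1339 + 390, 1339 = 3*390 + 169, 390 = 2*169 + 52, 169 = 3*52 + 13, 52 = 4*13).
13 divides 1261, so solutions exist.
Back-substituting, 1339*(31) + 1729*(-24) = 13.
Scale by 1261/13 = 97: (u₀, v₀) = (3007, -2328).
General solution: u = 3007 + 133t, v = -2328 - 103t for integer t.
u ≥ 0: smallest is 3007 mod 133 = 81 (at t = -22), with v = -62.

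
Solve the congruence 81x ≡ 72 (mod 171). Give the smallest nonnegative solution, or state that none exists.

3

gcd(171, 81) = 9.
9 divides 72, so solutions exist.
By Bézout, 81×(-2) + 171×(1) = 9.
So 81×(-2) ≡ 9 (mod 171); multiply by 8: x ≡ -16 (mod 19).
Smallest nonnegative: x = -16 mod 19 = 3.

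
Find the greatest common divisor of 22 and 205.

1

gcd(205, 22):
  205 = 9·22 + 7
  22 = 3·7 + 1
  7 = 7·1
so gcd(205, 22) = 1.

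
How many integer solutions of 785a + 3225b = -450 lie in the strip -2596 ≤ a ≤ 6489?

gcd(3225, 785) = 5  (3225 = 4*785 + 85, 785 = 9*85 + 20, 85 = 4*20 + 5, 20 = 4*5).
Back-substituting, 785*(-152) + 3225*(37) = 5.
Scale by -90: particular solution (13680, -3330); reduce a mod 645: (135, -33).
General solution: a = 135 + 645t, b = -33 - 157t for integer t.
-2596 ≤ 135 + 645t ≤ 6489 gives t ∈ [-4, 9], which is 14 values.

14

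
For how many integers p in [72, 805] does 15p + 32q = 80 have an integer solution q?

gcd(32, 15) = 1  (32 = 2·15 + 2, 15 = 7·2 + 1, 2 = 2·1).
Back-substituting, 15·(15) + 32·(-7) = 1.
Scale by 80: particular solution (1200, -560); reduce p mod 32: (16, -5).
General solution: p = 16 + 32t, q = -5 - 15t for integer t.
72 ≤ 16 + 32t ≤ 805 gives t ∈ [2, 24], which is 23 values.

23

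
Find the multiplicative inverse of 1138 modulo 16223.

13101

gcd(16223, 1138):
  16223 = 14×1138 + 291
  1138 = 3×291 + 265
  291 = 1×265 + 26
  265 = 10×26 + 5
  26 = 5×5 + 1
  5 = 5×1
so gcd(16223, 1138) = 1.
Back-substitute for Bézout coefficients:
  1 = 26 - 5×5
  ... = 1138×(-3122) + 16223×(219)
So 1138×-3122 ≡ 1 (mod 16223), and -3122 mod 16223 = 13101.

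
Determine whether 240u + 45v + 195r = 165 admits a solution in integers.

yes

gcd(240, 45) = 15  (240 = 5*45 + 15, 45 = 3*15).
gcd(15, 195) = 15.
15 divides 165, so integer solutions exist.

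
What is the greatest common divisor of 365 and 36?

1

gcd(365, 36) = 1  (365 = 10·36 + 5, 36 = 7·5 + 1, 5 = 5·1).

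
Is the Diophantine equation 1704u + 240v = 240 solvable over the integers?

gcd(1704, 240) = 24  (1704 = 7·240 + 24, 240 = 10·24).
24 divides 240, so integer solutions exist.

yes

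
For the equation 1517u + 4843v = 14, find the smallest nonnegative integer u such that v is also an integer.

4677

gcd(4843, 1517) = 1  (4843 = 3×1517 + 292, 1517 = 5×292 + 57, 292 = 5×57 + 7, 57 = 8×7 + 1, 7 = 7×1).
1 divides 14, so solutions exist.
Back-substituting, 1517×(680) + 4843×(-213) = 1.
Scale by 14/1 = 14: (u₀, v₀) = (9520, -2982).
General solution: u = 9520 + 4843t, v = -2982 - 1517t for integer t.
u ≥ 0: smallest is 9520 mod 4843 = 4677 (at t = -1), with v = -1465.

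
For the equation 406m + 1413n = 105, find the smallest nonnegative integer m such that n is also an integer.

1194

gcd(1413, 406) = 1  (1413 = 3×406 + 195, 406 = 2×195 + 16, 195 = 12×16 + 3, 16 = 5×3 + 1, 3 = 3×1).
1 divides 105, so solutions exist.
Back-substituting, 406×(442) + 1413×(-127) = 1.
Scale by 105/1 = 105: (m₀, n₀) = (46410, -13335).
General solution: m = 46410 + 1413t, n = -13335 - 406t for integer t.
m ≥ 0: smallest is 46410 mod 1413 = 1194 (at t = -32), with n = -343.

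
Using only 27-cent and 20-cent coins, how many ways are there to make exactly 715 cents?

2

Need nonnegative integers with 27j + 20k = 715.
gcd(27, 20) = 1, and 27·(3) + 20·(-4) = 1.
So (j₀, k₀) = (2145, -2860); general j = 2145 + 20t, k = -2860 - 27t.
j ≥ 0 ⇒ t ≥ -107; k ≥ 0 ⇒ t ≤ -106. That's 2 values of t.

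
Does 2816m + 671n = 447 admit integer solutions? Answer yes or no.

gcd(2816, 671) = 11.
11 does not divide 447 (remainder 7), so no integer solutions.

no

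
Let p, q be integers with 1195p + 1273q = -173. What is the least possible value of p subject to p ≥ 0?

gcd(1273, 1195):
  1273 = 1·1195 + 78
  1195 = 15·78 + 25
  78 = 3·25 + 3
  25 = 8·3 + 1
  3 = 3·1
so gcd(1273, 1195) = 1.
1 divides -173, so solutions exist.
Back-substitute for Bézout coefficients:
  1 = 25 - 8·3
  ... = 1195·(408) + 1273·(-383)
Scale by -173/1 = -173: (p₀, q₀) = (-70584, 66259).
General solution: p = -70584 + 1273t, q = 66259 - 1195t for integer t.
p ≥ 0: smallest is -70584 mod 1273 = 704 (at t = 56), with q = -661.

704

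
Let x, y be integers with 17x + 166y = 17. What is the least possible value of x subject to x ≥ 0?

1

gcd(166, 17):
  166 = 9*17 + 13
  17 = 1*13 + 4
  13 = 3*4 + 1
  4 = 4*1
so gcd(166, 17) = 1.
1 divides 17, so solutions exist.
Back-substitute for Bézout coefficients:
  1 = 13 - 3*4
  ... = 17*(-39) + 166*(4)
Scale by 17/1 = 17: (x₀, y₀) = (-663, 68).
General solution: x = -663 + 166t, y = 68 - 17t for integer t.
x ≥ 0: smallest is -663 mod 166 = 1 (at t = 4), with y = 0.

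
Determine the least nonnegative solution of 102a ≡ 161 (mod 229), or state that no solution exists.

gcd(229, 102) = 1.
1 divides 161, so solutions exist.
By Bézout, 102*(-110) + 229*(49) = 1.
So 102*(-110) ≡ 1 (mod 229); multiply by 161: a ≡ -17710 (mod 229).
Smallest nonnegative: a = -17710 mod 229 = 152.

152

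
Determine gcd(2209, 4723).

1

gcd(4723, 2209):
  4723 = 2×2209 + 305
  2209 = 7×305 + 74
  305 = 4×74 + 9
  74 = 8×9 + 2
  9 = 4×2 + 1
  2 = 2×1
so gcd(4723, 2209) = 1.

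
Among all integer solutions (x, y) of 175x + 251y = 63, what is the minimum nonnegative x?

161

gcd(251, 175):
  251 = 1×175 + 76
  175 = 2×76 + 23
  76 = 3×23 + 7
  23 = 3×7 + 2
  7 = 3×2 + 1
  2 = 2×1
so gcd(251, 175) = 1.
1 divides 63, so solutions exist.
Back-substitute for Bézout coefficients:
  1 = 7 - 3×2
  ... = 175×(-109) + 251×(76)
Scale by 63/1 = 63: (x₀, y₀) = (-6867, 4788).
General solution: x = -6867 + 251t, y = 4788 - 175t for integer t.
x ≥ 0: smallest is -6867 mod 251 = 161 (at t = 28), with y = -112.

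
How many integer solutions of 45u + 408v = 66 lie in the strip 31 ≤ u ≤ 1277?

9

gcd(408, 45) = 3.
By Bézout, 45·(-9) + 408·(1) = 3.
Particular solution: (74, -8).
General solution: u = 74 + 136t, v = -8 - 15t for integer t.
31 ≤ 74 + 136t ≤ 1277 gives t ∈ [0, 8], which is 9 values.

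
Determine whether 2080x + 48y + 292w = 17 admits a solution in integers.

gcd(2080, 48) = 16.
gcd(16, 292) = 4.
4 does not divide 17 (remainder 1), so no integer solutions.

no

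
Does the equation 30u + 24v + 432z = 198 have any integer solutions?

yes

gcd(30, 24) = 6  (30 = 1*24 + 6, 24 = 4*6).
gcd(6, 432) = 6.
6 divides 198, so integer solutions exist.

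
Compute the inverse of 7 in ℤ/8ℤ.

7

gcd(8, 7):
  8 = 1·7 + 1
  7 = 7·1
so gcd(8, 7) = 1.
Back-substitute for Bézout coefficients:
  1 = 8 - 1·7
  ... = 7·(-1) + 8·(1)
So 7·-1 ≡ 1 (mod 8), and -1 mod 8 = 7.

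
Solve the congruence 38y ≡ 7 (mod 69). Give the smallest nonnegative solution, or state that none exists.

gcd(69, 38) = 1.
1 divides 7, so solutions exist.
By Bézout, 38×(20) + 69×(-11) = 1.
So 38×(20) ≡ 1 (mod 69); multiply by 7: y ≡ 140 (mod 69).
Smallest nonnegative: y = 140 mod 69 = 2.

2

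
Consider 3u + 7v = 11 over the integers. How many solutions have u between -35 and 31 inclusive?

gcd(7, 3) = 1  (7 = 2×3 + 1, 3 = 3×1).
Back-substituting, 3×(-2) + 7×(1) = 1.
Scale by 11: particular solution (-22, 11); reduce u mod 7: (6, -1).
General solution: u = 6 + 7t, v = -1 - 3t for integer t.
-35 ≤ 6 + 7t ≤ 31 gives t ∈ [-5, 3], which is 9 values.

9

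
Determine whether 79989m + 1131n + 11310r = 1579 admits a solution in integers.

gcd(79989, 1131) = 39  (79989 = 70·1131 + 819, 1131 = 1·819 + 312, 819 = 2·312 + 195, 312 = 1·195 + 117, 195 = 1·117 + 78, 117 = 1·78 + 39, 78 = 2·39).
gcd(39, 11310) = 39.
39 does not divide 1579 (remainder 19), so no integer solutions.

no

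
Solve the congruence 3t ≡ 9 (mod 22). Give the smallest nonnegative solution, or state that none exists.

3

gcd(22, 3):
  22 = 7*3 + 1
  3 = 3*1
so gcd(22, 3) = 1.
1 divides 9, so solutions exist.
Back-substitute for Bézout coefficients:
  1 = 22 - 7*3
  ... = 3*(-7) + 22*(1)
So 3*(-7) ≡ 1 (mod 22); multiply by 9: t ≡ -63 (mod 22).
Smallest nonnegative: t = -63 mod 22 = 3.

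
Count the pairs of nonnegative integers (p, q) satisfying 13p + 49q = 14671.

gcd(49, 13):
  49 = 3*13 + 10
  13 = 1*10 + 3
  10 = 3*3 + 1
  3 = 3*1
so gcd(49, 13) = 1.
Back-substitute for Bézout coefficients:
  1 = 10 - 3*3
  ... = 13*(-15) + 49*(4)
Scale by 14671: one solution is (-220065, 58684). Reduce p mod 49: (43, 288).
General: p = 43 + 49t, q = 288 - 13t.
p ≥ 0 ⇒ t ≥ 0; q ≥ 0 ⇒ t ≤ 22. So t ∈ [0, 22]: 23 solutions.

23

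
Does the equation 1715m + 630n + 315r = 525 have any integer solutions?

yes

gcd(1715, 630):
  1715 = 2·630 + 455
  630 = 1·455 + 175
  455 = 2·175 + 105
  175 = 1·105 + 70
  105 = 1·70 + 35
  70 = 2·35
so gcd(1715, 630) = 35.
gcd(35, 315) = 35.
35 divides 525, so integer solutions exist.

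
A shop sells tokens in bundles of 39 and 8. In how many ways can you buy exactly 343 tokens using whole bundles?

Need nonnegative integers with 39j + 8k = 343.
gcd(39, 8) = 1, and 39·(-1) + 8·(5) = 1.
So (j₀, k₀) = (-343, 1715); general j = -343 + 8t, k = 1715 - 39t.
j ≥ 0 ⇒ t ≥ 43; k ≥ 0 ⇒ t ≤ 43. That's 1 value of t.

1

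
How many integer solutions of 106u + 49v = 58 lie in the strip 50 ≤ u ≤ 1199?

23

gcd(106, 49):
  106 = 2·49 + 8
  49 = 6·8 + 1
  8 = 8·1
so gcd(106, 49) = 1.
Back-substitute for Bézout coefficients:
  1 = 49 - 6·8
  ... = 106·(-6) + 49·(13)
Scale by 58: particular solution (-348, 754); reduce u mod 49: (44, -94).
General solution: u = 44 + 49t, v = -94 - 106t for integer t.
50 ≤ 44 + 49t ≤ 1199 gives t ∈ [1, 23], which is 23 values.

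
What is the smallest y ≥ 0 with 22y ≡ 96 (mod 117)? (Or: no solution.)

gcd(117, 22) = 1  (117 = 5*22 + 7, 22 = 3*7 + 1, 7 = 7*1).
1 divides 96, so solutions exist.
Back-substituting, 22*(16) + 117*(-3) = 1.
So 22*(16) ≡ 1 (mod 117); multiply by 96: y ≡ 1536 (mod 117).
Smallest nonnegative: y = 1536 mod 117 = 15.

15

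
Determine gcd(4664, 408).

8

gcd(4664, 408):
  4664 = 11*408 + 176
  408 = 2*176 + 56
  176 = 3*56 + 8
  56 = 7*8
so gcd(4664, 408) = 8.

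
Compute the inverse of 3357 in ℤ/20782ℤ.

gcd(20782, 3357) = 1.
By Bézout, 3357·(1721) + 20782·(-278) = 1.
So 3357·1721 ≡ 1 (mod 20782), and 1721 mod 20782 = 1721.

1721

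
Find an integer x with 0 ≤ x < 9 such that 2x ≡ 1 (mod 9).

gcd(9, 2) = 1  (9 = 4*2 + 1, 2 = 2*1).
Back-substituting, 2*(-4) + 9*(1) = 1.
So 2*-4 ≡ 1 (mod 9), and -4 mod 9 = 5.

5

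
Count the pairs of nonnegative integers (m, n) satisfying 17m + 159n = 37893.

gcd(159, 17) = 1  (159 = 9·17 + 6, 17 = 2·6 + 5, 6 = 1·5 + 1, 5 = 5·1).
Back-substituting, 17·(-28) + 159·(3) = 1.
Scale by 37893: one solution is (-1061004, 113679). Reduce m mod 159: (3, 238).
General: m = 3 + 159t, n = 238 - 17t.
m ≥ 0 ⇒ t ≥ 0; n ≥ 0 ⇒ t ≤ 14. So t ∈ [0, 14]: 15 solutions.

15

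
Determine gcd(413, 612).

gcd(612, 413):
  612 = 1*413 + 199
  413 = 2*199 + 15
  199 = 13*15 + 4
  15 = 3*4 + 3
  4 = 1*3 + 1
  3 = 3*1
so gcd(612, 413) = 1.

1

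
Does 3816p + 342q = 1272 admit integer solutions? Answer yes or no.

gcd(3816, 342):
  3816 = 11×342 + 54
  342 = 6×54 + 18
  54 = 3×18
so gcd(3816, 342) = 18.
18 does not divide 1272 (remainder 12), so no integer solutions.

no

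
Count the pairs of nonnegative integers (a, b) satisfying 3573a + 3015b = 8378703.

7

gcd(3573, 3015) = 9  (3573 = 1*3015 + 558, 3015 = 5*558 + 225, 558 = 2*225 + 108, 225 = 2*108 + 9, 108 = 12*9).
Back-substituting, 3573*(-27) + 3015*(32) = 9.
Scale by 930967: one solution is (-25136109, 29790944). Reduce a mod 335: (281, 2446).
General: a = 281 + 335t, b = 2446 - 397t.
a ≥ 0 ⇒ t ≥ 0; b ≥ 0 ⇒ t ≤ 6. So t ∈ [0, 6]: 7 solutions.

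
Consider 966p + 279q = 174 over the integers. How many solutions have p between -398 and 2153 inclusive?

gcd(966, 279) = 3.
By Bézout, 966·(13) + 279·(-45) = 3.
Particular solution: (10, -34).
General solution: p = 10 + 93t, q = -34 - 322t for integer t.
-398 ≤ 10 + 93t ≤ 2153 gives t ∈ [-4, 23], which is 28 values.

28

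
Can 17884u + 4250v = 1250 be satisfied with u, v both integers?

gcd(17884, 4250) = 34  (17884 = 4·4250 + 884, 4250 = 4·884 + 714, 884 = 1·714 + 170, 714 = 4·170 + 34, 170 = 5·34).
34 does not divide 1250 (remainder 26), so no integer solutions.

no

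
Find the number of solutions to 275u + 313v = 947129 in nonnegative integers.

gcd(313, 275) = 1.
By Bézout, 275×(140) + 313×(-123) = 1.
One solution: (305, 2758).
General: u = 305 + 313t, v = 2758 - 275t.
u ≥ 0 ⇒ t ≥ 0; v ≥ 0 ⇒ t ≤ 10. So t ∈ [0, 10]: 11 solutions.

11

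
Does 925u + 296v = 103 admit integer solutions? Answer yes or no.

no

gcd(925, 296) = 37  (925 = 3×296 + 37, 296 = 8×37).
37 does not divide 103 (remainder 29), so no integer solutions.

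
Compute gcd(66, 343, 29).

gcd(343, 66) = 1  (343 = 5*66 + 13, 66 = 5*13 + 1, 13 = 13*1).
gcd(1, 29) = 1.

1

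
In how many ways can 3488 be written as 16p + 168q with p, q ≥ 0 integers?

gcd(168, 16) = 8  (168 = 10*16 + 8, 16 = 2*8).
Back-substituting, 16*(-10) + 168*(1) = 8.
Scale by 436: one solution is (-4360, 436). Reduce p mod 21: (8, 20).
General: p = 8 + 21t, q = 20 - 2t.
p ≥ 0 ⇒ t ≥ 0; q ≥ 0 ⇒ t ≤ 10. So t ∈ [0, 10]: 11 solutions.

11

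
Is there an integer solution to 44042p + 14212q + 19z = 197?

gcd(44042, 14212) = 38.
gcd(38, 19) = 19.
19 does not divide 197 (remainder 7), so no integer solutions.

no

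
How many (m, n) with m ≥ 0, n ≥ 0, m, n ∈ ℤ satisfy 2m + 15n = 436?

gcd(15, 2) = 1  (15 = 7×2 + 1, 2 = 2×1).
Back-substituting, 2×(-7) + 15×(1) = 1.
Scale by 436: one solution is (-3052, 436). Reduce m mod 15: (8, 28).
General: m = 8 + 15t, n = 28 - 2t.
m ≥ 0 ⇒ t ≥ 0; n ≥ 0 ⇒ t ≤ 14. So t ∈ [0, 14]: 15 solutions.

15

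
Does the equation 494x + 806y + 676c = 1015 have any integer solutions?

gcd(806, 494) = 26  (806 = 1*494 + 312, 494 = 1*312 + 182, 312 = 1*182 + 130, 182 = 1*130 + 52, 130 = 2*52 + 26, 52 = 2*26).
gcd(26, 676) = 26.
26 does not divide 1015 (remainder 1), so no integer solutions.

no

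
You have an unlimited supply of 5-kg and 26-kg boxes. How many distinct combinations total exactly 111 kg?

Need nonnegative integers with 5j + 26k = 111.
gcd(5, 26) = 1, and 5·(-5) + 26·(1) = 1.
So (j₀, k₀) = (-555, 111); general j = -555 + 26t, k = 111 - 5t.
j ≥ 0 ⇒ t ≥ 22; k ≥ 0 ⇒ t ≤ 22. That's 1 value of t.

1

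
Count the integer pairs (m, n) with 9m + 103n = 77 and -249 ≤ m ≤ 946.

11

gcd(103, 9) = 1.
By Bézout, 9×(23) + 103×(-2) = 1.
Particular solution: (20, -1).
General solution: m = 20 + 103t, n = -1 - 9t for integer t.
-249 ≤ 20 + 103t ≤ 946 gives t ∈ [-2, 8], which is 11 values.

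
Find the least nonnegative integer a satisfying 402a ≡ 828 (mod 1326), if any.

gcd(1326, 402) = 6.
6 divides 828, so solutions exist.
By Bézout, 402·(33) + 1326·(-10) = 6.
So 402·(33) ≡ 6 (mod 1326); multiply by 138: a ≡ 4554 (mod 221).
Smallest nonnegative: a = 4554 mod 221 = 134.

134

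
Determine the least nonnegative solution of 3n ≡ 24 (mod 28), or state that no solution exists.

gcd(28, 3) = 1.
1 divides 24, so solutions exist.
By Bézout, 3·(-9) + 28·(1) = 1.
So 3·(-9) ≡ 1 (mod 28); multiply by 24: n ≡ -216 (mod 28).
Smallest nonnegative: n = -216 mod 28 = 8.

8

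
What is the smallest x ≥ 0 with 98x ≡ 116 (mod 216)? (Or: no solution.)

gcd(216, 98) = 2  (216 = 2·98 + 20, 98 = 4·20 + 18, 20 = 1·18 + 2, 18 = 9·2).
2 divides 116, so solutions exist.
Back-substituting, 98·(-11) + 216·(5) = 2.
So 98·(-11) ≡ 2 (mod 216); multiply by 58: x ≡ -638 (mod 108).
Smallest nonnegative: x = -638 mod 108 = 10.

10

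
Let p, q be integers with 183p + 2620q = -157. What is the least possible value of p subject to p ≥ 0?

2161

gcd(2620, 183):
  2620 = 14*183 + 58
  183 = 3*58 + 9
  58 = 6*9 + 4
  9 = 2*4 + 1
  4 = 4*1
so gcd(2620, 183) = 1.
1 divides -157, so solutions exist.
Back-substitute for Bézout coefficients:
  1 = 9 - 2*4
  ... = 183*(587) + 2620*(-41)
Scale by -157/1 = -157: (p₀, q₀) = (-92159, 6437).
General solution: p = -92159 + 2620t, q = 6437 - 183t for integer t.
p ≥ 0: smallest is -92159 mod 2620 = 2161 (at t = 36), with q = -151.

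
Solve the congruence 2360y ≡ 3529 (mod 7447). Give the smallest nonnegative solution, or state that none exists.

gcd(7447, 2360) = 1  (7447 = 3*2360 + 367, 2360 = 6*367 + 158, 367 = 2*158 + 51, 158 = 3*51 + 5, 51 = 10*5 + 1, 5 = 5*1).
1 divides 3529, so solutions exist.
Back-substituting, 2360*(-1461) + 7447*(463) = 1.
So 2360*(-1461) ≡ 1 (mod 7447); multiply by 3529: y ≡ -5155869 (mod 7447).
Smallest nonnegative: y = -5155869 mod 7447 = 4902.

4902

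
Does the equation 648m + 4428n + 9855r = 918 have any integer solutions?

yes

gcd(4428, 648) = 108  (4428 = 6×648 + 540, 648 = 1×540 + 108, 540 = 5×108).
gcd(108, 9855) = 27.
27 divides 918, so integer solutions exist.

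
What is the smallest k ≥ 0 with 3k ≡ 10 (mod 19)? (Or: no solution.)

16

gcd(19, 3):
  19 = 6*3 + 1
  3 = 3*1
so gcd(19, 3) = 1.
1 divides 10, so solutions exist.
Back-substitute for Bézout coefficients:
  1 = 19 - 6*3
  ... = 3*(-6) + 19*(1)
So 3*(-6) ≡ 1 (mod 19); multiply by 10: k ≡ -60 (mod 19).
Smallest nonnegative: k = -60 mod 19 = 16.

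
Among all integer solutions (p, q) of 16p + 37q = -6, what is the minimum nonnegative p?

gcd(37, 16) = 1  (37 = 2·16 + 5, 16 = 3·5 + 1, 5 = 5·1).
1 divides -6, so solutions exist.
Back-substituting, 16·(7) + 37·(-3) = 1.
Scale by -6/1 = -6: (p₀, q₀) = (-42, 18).
General solution: p = -42 + 37t, q = 18 - 16t for integer t.
p ≥ 0: smallest is -42 mod 37 = 32 (at t = 2), with q = -14.

32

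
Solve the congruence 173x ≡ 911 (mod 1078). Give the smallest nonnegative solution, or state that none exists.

gcd(1078, 173):
  1078 = 6·173 + 40
  173 = 4·40 + 13
  40 = 3·13 + 1
  13 = 13·1
so gcd(1078, 173) = 1.
1 divides 911, so solutions exist.
Back-substitute for Bézout coefficients:
  1 = 40 - 3·13
  ... = 173·(-81) + 1078·(13)
So 173·(-81) ≡ 1 (mod 1078); multiply by 911: x ≡ -73791 (mod 1078).
Smallest nonnegative: x = -73791 mod 1078 = 591.

591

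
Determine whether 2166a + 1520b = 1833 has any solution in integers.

gcd(2166, 1520) = 38.
38 does not divide 1833 (remainder 9), so no integer solutions.

no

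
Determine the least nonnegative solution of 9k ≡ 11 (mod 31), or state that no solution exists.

15

gcd(31, 9) = 1  (31 = 3×9 + 4, 9 = 2×4 + 1, 4 = 4×1).
1 divides 11, so solutions exist.
Back-substituting, 9×(7) + 31×(-2) = 1.
So 9×(7) ≡ 1 (mod 31); multiply by 11: k ≡ 77 (mod 31).
Smallest nonnegative: k = 77 mod 31 = 15.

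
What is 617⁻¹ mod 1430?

gcd(1430, 617) = 1  (1430 = 2×617 + 196, 617 = 3×196 + 29, 196 = 6×29 + 22, 29 = 1×22 + 7, 22 = 3×7 + 1, 7 = 7×1).
Back-substituting, 617×(-197) + 1430×(85) = 1.
So 617×-197 ≡ 1 (mod 1430), and -197 mod 1430 = 1233.

1233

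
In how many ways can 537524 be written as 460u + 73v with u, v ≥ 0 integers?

gcd(460, 73) = 1.
By Bézout, 460·(10) + 73·(-63) = 1.
One solution: (31, 7168).
General: u = 31 + 73t, v = 7168 - 460t.
u ≥ 0 ⇒ t ≥ 0; v ≥ 0 ⇒ t ≤ 15. So t ∈ [0, 15]: 16 solutions.

16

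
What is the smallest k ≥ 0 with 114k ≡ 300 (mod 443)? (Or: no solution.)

gcd(443, 114) = 1.
1 divides 300, so solutions exist.
By Bézout, 114·(-136) + 443·(35) = 1.
So 114·(-136) ≡ 1 (mod 443); multiply by 300: k ≡ -40800 (mod 443).
Smallest nonnegative: k = -40800 mod 443 = 399.

399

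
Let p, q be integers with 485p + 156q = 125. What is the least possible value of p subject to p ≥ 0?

145

gcd(485, 156) = 1.
1 divides 125, so solutions exist.
By Bézout, 485×(-55) + 156×(171) = 1.
Scale by 125/1 = 125: (p₀, q₀) = (-6875, 21375).
General solution: p = -6875 + 156t, q = 21375 - 485t for integer t.
p ≥ 0: smallest is -6875 mod 156 = 145 (at t = 45), with q = -450.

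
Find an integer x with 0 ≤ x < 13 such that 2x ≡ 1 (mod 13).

gcd(13, 2):
  13 = 6·2 + 1
  2 = 2·1
so gcd(13, 2) = 1.
Back-substitute for Bézout coefficients:
  1 = 13 - 6·2
  ... = 2·(-6) + 13·(1)
So 2·-6 ≡ 1 (mod 13), and -6 mod 13 = 7.

7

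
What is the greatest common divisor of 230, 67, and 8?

gcd(230, 67) = 1  (230 = 3*67 + 29, 67 = 2*29 + 9, 29 = 3*9 + 2, 9 = 4*2 + 1, 2 = 2*1).
gcd(1, 8) = 1.

1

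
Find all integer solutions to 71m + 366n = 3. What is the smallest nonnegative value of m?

gcd(366, 71):
  366 = 5·71 + 11
  71 = 6·11 + 5
  11 = 2·5 + 1
  5 = 5·1
so gcd(366, 71) = 1.
1 divides 3, so solutions exist.
Back-substitute for Bézout coefficients:
  1 = 11 - 2·5
  ... = 71·(-67) + 366·(13)
Scale by 3/1 = 3: (m₀, n₀) = (-201, 39).
General solution: m = -201 + 366t, n = 39 - 71t for integer t.
m ≥ 0: smallest is -201 mod 366 = 165 (at t = 1), with n = -32.

165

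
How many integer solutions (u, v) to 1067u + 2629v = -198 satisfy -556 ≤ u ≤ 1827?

gcd(2629, 1067) = 11.
By Bézout, 1067·(69) + 2629·(-28) = 11.
Particular solution: (192, -78).
General solution: u = 192 + 239t, v = -78 - 97t for integer t.
-556 ≤ 192 + 239t ≤ 1827 gives t ∈ [-3, 6], which is 10 values.

10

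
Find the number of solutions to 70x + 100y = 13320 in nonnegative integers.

gcd(100, 70) = 10.
By Bézout, 70×(3) + 100×(-2) = 10.
One solution: (6, 129).
General: x = 6 + 10t, y = 129 - 7t.
x ≥ 0 ⇒ t ≥ 0; y ≥ 0 ⇒ t ≤ 18. So t ∈ [0, 18]: 19 solutions.

19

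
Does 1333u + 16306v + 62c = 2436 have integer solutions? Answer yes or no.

no

gcd(16306, 1333):
  16306 = 12·1333 + 310
  1333 = 4·310 + 93
  310 = 3·93 + 31
  93 = 3·31
so gcd(16306, 1333) = 31.
gcd(31, 62) = 31.
31 does not divide 2436 (remainder 18), so no integer solutions.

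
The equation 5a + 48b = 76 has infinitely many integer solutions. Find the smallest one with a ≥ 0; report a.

44

gcd(48, 5):
  48 = 9*5 + 3
  5 = 1*3 + 2
  3 = 1*2 + 1
  2 = 2*1
so gcd(48, 5) = 1.
1 divides 76, so solutions exist.
Back-substitute for Bézout coefficients:
  1 = 3 - 1*2
  ... = 5*(-19) + 48*(2)
Scale by 76/1 = 76: (a₀, b₀) = (-1444, 152).
General solution: a = -1444 + 48t, b = 152 - 5t for integer t.
a ≥ 0: smallest is -1444 mod 48 = 44 (at t = 31), with b = -3.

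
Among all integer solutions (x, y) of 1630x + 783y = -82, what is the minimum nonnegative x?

170

gcd(1630, 783):
  1630 = 2×783 + 64
  783 = 12×64 + 15
  64 = 4×15 + 4
  15 = 3×4 + 3
  4 = 1×3 + 1
  3 = 3×1
so gcd(1630, 783) = 1.
1 divides -82, so solutions exist.
Back-substitute for Bézout coefficients:
  1 = 4 - 1×3
  ... = 1630×(208) + 783×(-433)
Scale by -82/1 = -82: (x₀, y₀) = (-17056, 35506).
General solution: x = -17056 + 783t, y = 35506 - 1630t for integer t.
x ≥ 0: smallest is -17056 mod 783 = 170 (at t = 22), with y = -354.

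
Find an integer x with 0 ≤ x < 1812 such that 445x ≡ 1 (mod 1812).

1189

gcd(1812, 445) = 1.
By Bézout, 445×(-623) + 1812×(153) = 1.
So 445×-623 ≡ 1 (mod 1812), and -623 mod 1812 = 1189.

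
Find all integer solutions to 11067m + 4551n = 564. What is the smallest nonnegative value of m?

gcd(11067, 4551):
  11067 = 2×4551 + 1965
  4551 = 2×1965 + 621
  1965 = 3×621 + 102
  621 = 6×102 + 9
  102 = 11×9 + 3
  9 = 3×3
so gcd(11067, 4551) = 3.
3 divides 564, so solutions exist.
Back-substitute for Bézout coefficients:
  3 = 102 - 11×9
  ... = 11067×(491) + 4551×(-1194)
Scale by 564/3 = 188: (m₀, n₀) = (92308, -224472).
General solution: m = 92308 + 1517t, n = -224472 - 3689t for integer t.
m ≥ 0: smallest is 92308 mod 1517 = 1288 (at t = -60), with n = -3132.

1288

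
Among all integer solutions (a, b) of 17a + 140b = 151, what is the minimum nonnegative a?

gcd(140, 17):
  140 = 8×17 + 4
  17 = 4×4 + 1
  4 = 4×1
so gcd(140, 17) = 1.
1 divides 151, so solutions exist.
Back-substitute for Bézout coefficients:
  1 = 17 - 4×4
  ... = 17×(33) + 140×(-4)
Scale by 151/1 = 151: (a₀, b₀) = (4983, -604).
General solution: a = 4983 + 140t, b = -604 - 17t for integer t.
a ≥ 0: smallest is 4983 mod 140 = 83 (at t = -35), with b = -9.

83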